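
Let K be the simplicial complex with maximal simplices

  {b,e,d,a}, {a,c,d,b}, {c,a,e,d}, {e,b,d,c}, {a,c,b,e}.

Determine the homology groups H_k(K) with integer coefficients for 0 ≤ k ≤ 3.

H_0 = Z,  H_1 = 0,  H_2 = 0,  H_3 = Z.

We work with the vertex ordering a < b < c < d < e. The simplices of K, each written with vertices in increasing order, are:

  0-simplices (5): a, b, c, d, e
  1-simplices (10): ab, ac, ad, ae, bc, bd, be, cd, ce, de
  2-simplices (10): abc, abd, abe, acd, ace, ade, bcd, bce, bde, cde
  3-simplices (5): abcd, abce, abde, acde, bcde

so the chain groups are C_0 ≅ Z^5, C_1 ≅ Z^10, C_2 ≅ Z^10, C_3 ≅ Z^5.

Boundary ∂_1: C_1 → C_0 sends each edge [p,q] (with p < q) to q − p.
As a 5×10 matrix over Z this has rank 4, with invariant factors (1,1,1,1).

∂_2: C_2 → C_1 maps a triangle to the signed sum of its edges. For instance
  ∂ade = de − ae + ad,
  ∂acd = cd − ad + ac.
This gives a 10×10 integer matrix of rank 6; reducing to Smith normal form yields diagonal entries (1,1,1,1,1,1).

∂_3: C_3 → C_2 sends each 3-simplex σ to the alternating sum Σ_i (−1)^i (σ with its i-th vertex removed). For instance
  ∂abce = bce − ace + abe − abc,
  ∂abcd = bcd − acd + abd − abc.
As a 10×5 matrix over Z this has rank 4, with invariant factors (1,1,1,1).

From H_k ≅ ker(∂_k) / im(∂_{k+1}) we obtain:

  H_0: rank C_0 − rank ∂_1 = 5 − 4 = 1, and the invariant factors of ∂_1 are all 1, so H_0 = Z.
  H_1: rank ker ∂_1 − rank ∂_2 = (10 − 4) − 6 = 0, and the invariant factors of ∂_2 are all 1, so H_1 = 0.
  H_2: rank ker ∂_2 − rank ∂_3 = (10 − 6) − 4 = 0, and the invariant factors of ∂_3 are all 1, so H_2 = 0.
  H_3: rank ker ∂_3 − rank ∂_4 = (5 − 4) − 0 = 1, and there is no ∂_4, so H_3 = Z.

As a check, the Euler characteristic is 5 − 10 + 10 − 5 = 0, which agrees with 1 − 0 + 0 − 1 = 0.
(K is a triangulation of the 3-sphere S^3.)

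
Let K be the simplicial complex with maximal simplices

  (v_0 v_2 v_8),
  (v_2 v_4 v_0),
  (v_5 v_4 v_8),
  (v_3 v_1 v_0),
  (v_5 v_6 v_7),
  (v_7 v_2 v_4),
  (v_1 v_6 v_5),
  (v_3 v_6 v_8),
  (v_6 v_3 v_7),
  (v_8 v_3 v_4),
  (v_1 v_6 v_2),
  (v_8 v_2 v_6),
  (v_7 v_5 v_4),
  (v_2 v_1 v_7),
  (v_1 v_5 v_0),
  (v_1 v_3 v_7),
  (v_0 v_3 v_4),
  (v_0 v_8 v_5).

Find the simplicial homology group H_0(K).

Take the total order v_0 < v_1 < v_2 < v_3 < v_4 < v_5 < v_6 < v_7 < v_8 on the vertex set. Then K (dimension 2) consists of the simplices:

  0-simplices (9): [v_0], [v_1], [v_2], [v_3], [v_4], [v_5], [v_6], [v_7], [v_8]
  1-simplices (27): (27 of them)
  2-simplices (18): (18 of them)

so the chain groups are C_0 ≅ Z^9, C_1 ≅ Z^27, C_2 ≅ Z^18.

The boundary map ∂_1: C_1 → C_0 maps an edge to its endpoints' difference, ∂[p,q] = q − p.
As a 9×27 matrix over Z this has rank 8, with invariant factors (1,1,1,1,1,1,1,1).

Boundary ∂_2: C_2 → C_1 maps a triangle to the signed sum of its edges. For instance
  ∂[v_1,v_2,v_6] = [v_2,v_6] − [v_1,v_6] + [v_1,v_2],
  ∂[v_1,v_5,v_6] = [v_5,v_6] − [v_1,v_6] + [v_1,v_5].
This gives a 27×18 integer matrix of rank 18; reducing to Smith normal form yields diagonal entries (1,1,1,1,1,1,1,1,1,1,1,1,1,1,1,1,1,2).

From H_k ≅ ker(∂_k) / im(∂_{k+1}) we obtain:

  H_0: rank C_0 − rank ∂_1 = 9 − 8 = 1, and the invariant factors of ∂_1 are all 1, so H_0 = Z.

H_0 = Z.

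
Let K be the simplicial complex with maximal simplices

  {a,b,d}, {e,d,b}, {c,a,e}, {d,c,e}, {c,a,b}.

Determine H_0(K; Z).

Take the total order a < b < c < d < e on the vertex set. Then K (dimension 2) consists of the simplices:

  0-simplices (5): a, b, c, d, e
  1-simplices (10): ab, ac, ad, ae, bc, bd, be, cd, ce, de
  2-simplices (5): abc, abd, ace, bde, cde

Hence C_0 ≅ Z^5, C_1 ≅ Z^10, C_2 ≅ Z^5.

∂_1: C_1 → C_0 sends each edge [p,q] (with p < q) to q − p. For instance
  ∂bc = c − b.
The 5×10 boundary matrix has rank 4 and Smith normal form diag(1,1,1,1).

The boundary map ∂_2: C_2 → C_1 maps a triangle to the signed sum of its edges. For instance
  ∂ace = ce − ae + ac,
  ∂abc = bc − ac + ab.
The 10×5 boundary matrix has rank 5 and Smith normal form diag(1,1,1,1,1).

Reading off H_k = ker ∂_k / im ∂_{k+1}:

  H_0: rank C_0 − rank ∂_1 = 5 − 4 = 1, and the invariant factors of ∂_1 are all 1, so H_0 = Z.

H_0 ≅ Z.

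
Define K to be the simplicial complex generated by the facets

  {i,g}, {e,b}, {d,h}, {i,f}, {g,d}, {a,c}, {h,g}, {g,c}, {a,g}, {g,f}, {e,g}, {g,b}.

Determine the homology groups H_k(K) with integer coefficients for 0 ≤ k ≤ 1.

Fix the vertex order a < b < c < d < e < f < g < h < i and write every simplex with vertices in increasing order. Then dim K = 1 and the simplices of K are:

  0-simplices (9): a, b, c, d, e, f, g, h, i
  1-simplices (12): ac, ag, be, bg, cg, dg, dh, eg, fg, fi, gh, gi

so the chain groups are C_0 ≅ Z^9, C_1 ≅ Z^12.

∂_1: C_1 → C_0 maps an edge to its endpoints' difference, ∂[p,q] = q − p.
The 9×12 boundary matrix has rank 8 and Smith normal form diag(1,1,1,1,1,1,1,1).

From H_k ≅ ker(∂_k) / im(∂_{k+1}) we obtain:

  H_0: rank C_0 − rank ∂_1 = 9 − 8 = 1, and the invariant factors of ∂_1 are all 1, so H_0 = Z.
  H_1: rank ker ∂_1 − rank ∂_2 = (12 − 8) − 0 = 4, and there is no ∂_2, so H_1 = Z^4.

H_0 ≅ Z,  H_1 ≅ Z^4.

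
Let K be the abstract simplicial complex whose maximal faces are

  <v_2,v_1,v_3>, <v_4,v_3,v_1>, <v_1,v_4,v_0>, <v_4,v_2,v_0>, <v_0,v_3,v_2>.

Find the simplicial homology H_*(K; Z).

Take the total order v_0 < v_1 < v_2 < v_3 < v_4 on the vertex set. Then K (dimension 2) consists of the simplices:

  0-simplices (5): [v_0], [v_1], [v_2], [v_3], [v_4]
  1-simplices (10): [v_0,v_1], [v_0,v_2], [v_0,v_3], [v_0,v_4], [v_1,v_2], [v_1,v_3], [v_1,v_4], [v_2,v_3], [v_2,v_4], [v_3,v_4]
  2-simplices (5): [v_0,v_1,v_4], [v_0,v_2,v_3], [v_0,v_2,v_4], [v_1,v_2,v_3], [v_1,v_3,v_4]

so the chain groups are C_0 ≅ Z^5, C_1 ≅ Z^10, C_2 ≅ Z^5.

Boundary ∂_1: C_1 → C_0 maps an edge to its endpoints' difference, ∂[p,q] = q − p. For instance
  ∂[v_0,v_3] = [v_3] − [v_0].
This gives a 5×10 integer matrix of rank 4; reducing to Smith normal form yields diagonal entries (1,1,1,1).

Boundary ∂_2: C_2 → C_1 acts by ∂[p,q,r] = [q,r] − [p,r] + [p,q]. For instance
  ∂[v_0,v_2,v_3] = [v_2,v_3] − [v_0,v_3] + [v_0,v_2],
  ∂[v_1,v_2,v_3] = [v_2,v_3] − [v_1,v_3] + [v_1,v_2].
This gives a 10×5 integer matrix of rank 5; reducing to Smith normal form yields diagonal entries (1,1,1,1,1).

From H_k ≅ ker(∂_k) / im(∂_{k+1}) we obtain:

  H_0: rank C_0 − rank ∂_1 = 5 − 4 = 1, and the invariant factors of ∂_1 are all 1, so H_0 = Z.
  H_1: rank ker ∂_1 − rank ∂_2 = (10 − 4) − 5 = 1, and the invariant factors of ∂_2 are all 1, so H_1 = Z.
  H_2: rank ker ∂_2 − rank ∂_3 = (5 − 5) − 0 = 0, and there is no ∂_3, so H_2 = 0.

(K is a triangulation of the Möbius band.)

H_0 ≅ Z,  H_1 ≅ Z,  H_2 = 0.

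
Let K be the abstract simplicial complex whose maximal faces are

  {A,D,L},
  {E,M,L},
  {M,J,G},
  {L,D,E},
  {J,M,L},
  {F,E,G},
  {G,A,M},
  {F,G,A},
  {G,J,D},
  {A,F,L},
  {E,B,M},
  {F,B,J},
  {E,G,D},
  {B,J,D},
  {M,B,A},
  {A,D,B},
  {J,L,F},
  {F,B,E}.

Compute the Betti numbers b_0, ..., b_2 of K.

b_0 = 1, b_1 = 2, b_2 = 1.

We work with the vertex ordering A < B < D < E < F < G < J < L < M. The simplices of K, each written with vertices in increasing order, are:

  0-simplices (9): A, B, D, E, F, G, J, L, M
  1-simplices (27): AB, AD, AF, AG, AL, AM, BD, BE, BF, BJ, BM, DE, DG, DJ, DL, EF, EG, EL, EM, FG, FJ, FL, GJ, GM, JL, JM, LM
  2-simplices (18): ABD, ABM, ADL, AFG, AFL, AGM, BDJ, BEF, BEM, BFJ, DEG, DEL, DGJ, EFG, ELM, FJL, GJM, JLM

so the chain groups are C_0 ≅ Z^9, C_1 ≅ Z^27, C_2 ≅ Z^18.

∂_1: C_1 → C_0 maps an edge to its endpoints' difference, ∂[p,q] = q − p. For instance
  ∂LM = M − L.
The resulting 9×27 matrix has rank 8, and its Smith normal form has invariant factors (1,1,1,1,1,1,1,1).

The boundary map ∂_2: C_2 → C_1 acts by ∂[p,q,r] = [q,r] − [p,r] + [p,q]. For instance
  ∂ADL = DL − AL + AD,
  ∂DGJ = GJ − DJ + DG.
This gives a 27×18 integer matrix of rank 17; reducing to Smith normal form yields diagonal entries (1,1,1,1,1,1,1,1,1,1,1,1,1,1,1,1,1).

Computing H_k = (kernel of ∂_k) / (image of ∂_{k+1}):

  H_0: rank C_0 − rank ∂_1 = 9 − 8 = 1, and the invariant factors of ∂_1 are all 1, so H_0 ≅ Z.
  H_1: rank ker ∂_1 − rank ∂_2 = (27 − 8) − 17 = 2, and the invariant factors of ∂_2 are all 1, so H_1 ≅ Z^2.
  H_2: rank ker ∂_2 − rank ∂_3 = (18 − 17) − 0 = 1, and there is no ∂_3, so H_2 ≅ Z.

Hence the Betti numbers are b_0 = 1, b_1 = 2, b_2 = 1.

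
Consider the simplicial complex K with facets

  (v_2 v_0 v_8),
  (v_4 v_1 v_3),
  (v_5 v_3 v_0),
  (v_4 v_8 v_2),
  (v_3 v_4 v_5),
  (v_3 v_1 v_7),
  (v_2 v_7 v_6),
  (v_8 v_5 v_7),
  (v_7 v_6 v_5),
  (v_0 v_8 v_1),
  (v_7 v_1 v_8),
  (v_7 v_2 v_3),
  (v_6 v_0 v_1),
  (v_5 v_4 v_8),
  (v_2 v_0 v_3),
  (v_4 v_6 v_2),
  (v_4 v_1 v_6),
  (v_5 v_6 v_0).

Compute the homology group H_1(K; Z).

H_1 ≅ Z^2.

Take the total order v_0 < v_1 < v_2 < v_3 < v_4 < v_5 < v_6 < v_7 < v_8 on the vertex set. Then K (dimension 2) consists of the simplices:

  0-simplices (9): [v_0], [v_1], [v_2], [v_3], [v_4], [v_5], [v_6], [v_7], [v_8]
  1-simplices (27): (27 of them)
  2-simplices (18): (18 of them)

Hence C_0 ≅ Z^9, C_1 ≅ Z^27, C_2 ≅ Z^18.

Boundary ∂_1: C_1 → C_0 maps an edge to its endpoints' difference, ∂[p,q] = q − p.
As a 9×27 matrix over Z this has rank 8, with invariant factors (1,1,1,1,1,1,1,1).

Boundary ∂_2: C_2 → C_1 sends each 2-simplex [p,q,r] to [q,r] − [p,r] + [p,q]. For instance
  ∂[v_1,v_3,v_4] = [v_3,v_4] − [v_1,v_4] + [v_1,v_3],
  ∂[v_0,v_3,v_5] = [v_3,v_5] − [v_0,v_5] + [v_0,v_3].
This gives a 27×18 integer matrix of rank 17; reducing to Smith normal form yields diagonal entries (1,1,1,1,1,1,1,1,1,1,1,1,1,1,1,1,1).

Reading off H_k = ker ∂_k / im ∂_{k+1}:

  H_1: rank ker ∂_1 − rank ∂_2 = (27 − 8) − 17 = 2, and the invariant factors of ∂_2 are all 1, so H_1 = Z^2.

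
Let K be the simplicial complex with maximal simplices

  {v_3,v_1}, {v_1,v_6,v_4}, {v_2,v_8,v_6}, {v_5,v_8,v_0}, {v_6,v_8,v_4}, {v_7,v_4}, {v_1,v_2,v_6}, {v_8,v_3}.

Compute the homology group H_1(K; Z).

H_1 = Z.

Order the vertices as v_0 < v_1 < v_2 < v_3 < v_4 < v_5 < v_6 < v_7 < v_8. Listing each simplex with vertices in this order, K has dimension 2 with simplices:

  0-simplices (9): [v_0], [v_1], [v_2], [v_3], [v_4], [v_5], [v_6], [v_7], [v_8]
  1-simplices (14): [v_0,v_5], [v_0,v_8], [v_1,v_2], [v_1,v_3], [v_1,v_4], [v_1,v_6], [v_2,v_6], [v_2,v_8], [v_3,v_8], [v_4,v_6], [v_4,v_7], [v_4,v_8], [v_5,v_8], [v_6,v_8]
  2-simplices (5): [v_0,v_5,v_8], [v_1,v_2,v_6], [v_1,v_4,v_6], [v_2,v_6,v_8], [v_4,v_6,v_8]

Hence C_0 ≅ Z^9, C_1 ≅ Z^14, C_2 ≅ Z^5.

Boundary ∂_1: C_1 → C_0 is given by ∂[p,q] = [q] − [p]. For instance
  ∂[v_1,v_3] = [v_3] − [v_1].
The resulting 9×14 matrix has rank 8, and its Smith normal form has invariant factors (1,1,1,1,1,1,1,1).

Boundary ∂_2: C_2 → C_1 acts by ∂[p,q,r] = [q,r] − [p,r] + [p,q]. For instance
  ∂[v_2,v_6,v_8] = [v_6,v_8] − [v_2,v_8] + [v_2,v_6],
  ∂[v_1,v_2,v_6] = [v_2,v_6] − [v_1,v_6] + [v_1,v_2].
This gives a 14×5 integer matrix of rank 5; reducing to Smith normal form yields diagonal entries (1,1,1,1,1).

Computing H_k = (kernel of ∂_k) / (image of ∂_{k+1}):

  H_1: rank ker ∂_1 − rank ∂_2 = (14 − 8) − 5 = 1, and the invariant factors of ∂_2 are all 1, so H_1 = Z.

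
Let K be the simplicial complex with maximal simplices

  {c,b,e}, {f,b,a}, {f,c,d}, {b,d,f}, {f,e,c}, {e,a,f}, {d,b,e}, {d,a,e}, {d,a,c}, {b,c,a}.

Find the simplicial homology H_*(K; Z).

H_0 ≅ Z,  H_1 ≅ Z/2Z,  H_2 = 0.

We work with the vertex ordering a < b < c < d < e < f. The simplices of K, each written with vertices in increasing order, are:

  0-simplices (6): a, b, c, d, e, f
  1-simplices (15): ab, ac, ad, ae, af, bc, bd, be, bf, cd, ce, cf, de, df, ef
  2-simplices (10): abc, abf, acd, ade, aef, bce, bde, bdf, cdf, cef

so the chain groups are C_0 ≅ Z^6, C_1 ≅ Z^15, C_2 ≅ Z^10.

The boundary map ∂_1: C_1 → C_0 maps an edge to its endpoints' difference, ∂[p,q] = q − p.
The resulting 6×15 matrix has rank 5, and its Smith normal form has invariant factors (1,1,1,1,1).

∂_2: C_2 → C_1 maps a triangle to the signed sum of its edges. For instance
  ∂abf = bf − af + ab,
  ∂bdf = df − bf + bd.
The 15×10 boundary matrix has rank 10 and Smith normal form diag(1,1,1,1,1,1,1,1,1,2).

Reading off H_k = ker ∂_k / im ∂_{k+1}:

  H_0: rank C_0 − rank ∂_1 = 6 − 5 = 1, and the invariant factors of ∂_1 are all 1, so H_0 = Z.
  H_1: rank ker ∂_1 − rank ∂_2 = (15 − 5) − 10 = 0, and ∂_2 has invariant factor 2 > 1, so H_1 = Z/2Z.
  H_2: rank ker ∂_2 − rank ∂_3 = (10 − 10) − 0 = 0, and there is no ∂_3, so H_2 = 0.

(K is a triangulation of the real projective plane RP^2.)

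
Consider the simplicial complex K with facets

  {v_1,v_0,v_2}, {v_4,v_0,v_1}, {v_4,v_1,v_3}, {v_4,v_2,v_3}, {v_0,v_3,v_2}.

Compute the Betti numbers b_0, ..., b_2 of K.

b_0 = 1, b_1 = 1, b_2 = 0.

Take the total order v_0 < v_1 < v_2 < v_3 < v_4 on the vertex set. Then K (dimension 2) consists of the simplices:

  0-simplices (5): [v_0], [v_1], [v_2], [v_3], [v_4]
  1-simplices (10): [v_0,v_1], [v_0,v_2], [v_0,v_3], [v_0,v_4], [v_1,v_2], [v_1,v_3], [v_1,v_4], [v_2,v_3], [v_2,v_4], [v_3,v_4]
  2-simplices (5): [v_0,v_1,v_2], [v_0,v_1,v_4], [v_0,v_2,v_3], [v_1,v_3,v_4], [v_2,v_3,v_4]

so the chain groups are C_0 ≅ Z^5, C_1 ≅ Z^10, C_2 ≅ Z^5.

∂_1: C_1 → C_0 maps an edge to its endpoints' difference, ∂[p,q] = q − p. For instance
  ∂[v_1,v_2] = [v_2] − [v_1].
The 5×10 boundary matrix has rank 4 and Smith normal form diag(1,1,1,1).

∂_2: C_2 → C_1 maps a triangle to the signed sum of its edges. For instance
  ∂[v_0,v_1,v_4] = [v_1,v_4] − [v_0,v_4] + [v_0,v_1],
  ∂[v_0,v_2,v_3] = [v_2,v_3] − [v_0,v_3] + [v_0,v_2].
The 10×5 boundary matrix has rank 5 and Smith normal form diag(1,1,1,1,1).

Computing H_k = (kernel of ∂_k) / (image of ∂_{k+1}):

  H_0: rank C_0 − rank ∂_1 = 5 − 4 = 1, and the invariant factors of ∂_1 are all 1, so H_0 ≅ Z.
  H_1: rank ker ∂_1 − rank ∂_2 = (10 − 4) − 5 = 1, and the invariant factors of ∂_2 are all 1, so H_1 ≅ Z.
  H_2: rank ker ∂_2 − rank ∂_3 = (5 − 5) − 0 = 0, and there is no ∂_3, so H_2 ≅ 0.

(K is a triangulation of the Möbius band.)

Hence the Betti numbers are b_0 = 1, b_1 = 1, b_2 = 0.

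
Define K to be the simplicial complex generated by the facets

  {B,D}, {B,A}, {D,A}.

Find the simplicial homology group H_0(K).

H_0 = Z.

K has 3 vertices, 3 edges.
rank ∂_0 = 0, rank ∂_1 = 2 ⇒ b_0 = 3 − 0 − 2 = 1; all invariant factors of ∂_1 are 1 so no torsion. So H_0 = Z.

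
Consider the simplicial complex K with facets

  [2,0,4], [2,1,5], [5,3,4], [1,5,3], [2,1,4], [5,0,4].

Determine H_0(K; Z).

H_0 ≅ Z.

We work with the vertex ordering 0 < 1 < 2 < 3 < 4 < 5. The simplices of K, each written with vertices in increasing order, are:

  0-simplices (6): [0], [1], [2], [3], [4], [5]
  1-simplices (12): [0,2], [0,4], [0,5], [1,2], [1,3], [1,4], [1,5], [2,4], [2,5], [3,4], [3,5], [4,5]
  2-simplices (6): [0,2,4], [0,4,5], [1,2,4], [1,2,5], [1,3,5], [3,4,5]

giving chain groups C_0 ≅ Z^6, C_1 ≅ Z^12, C_2 ≅ Z^6.

Boundary ∂_1: C_1 → C_0 is given by ∂[p,q] = [q] − [p]. For instance
  ∂[0,2] = [2] − [0].
As a 6×12 matrix over Z this has rank 5, with invariant factors (1,1,1,1,1).

∂_2: C_2 → C_1 maps a triangle to the signed sum of its edges. For instance
  ∂[3,4,5] = [4,5] − [3,5] + [3,4],
  ∂[1,2,4] = [2,4] − [1,4] + [1,2].
The resulting 12×6 matrix has rank 6, and its Smith normal form has invariant factors (1,1,1,1,1,1).

From H_k ≅ ker(∂_k) / im(∂_{k+1}) we obtain:

  H_0: rank C_0 − rank ∂_1 = 6 − 5 = 1, and the invariant factors of ∂_1 are all 1, so H_0 = Z.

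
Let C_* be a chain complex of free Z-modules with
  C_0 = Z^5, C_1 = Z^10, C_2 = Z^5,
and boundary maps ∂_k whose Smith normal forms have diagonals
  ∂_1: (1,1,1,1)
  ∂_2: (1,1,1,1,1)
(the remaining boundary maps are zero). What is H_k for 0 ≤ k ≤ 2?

H_0 = Z,  H_1 = Z,  H_2 = 0.

H_0: b_0 = 5 − 0 − 4 = 1; torsion from ∂_1 factors > 1: none. So H_0 = Z.
H_1: b_1 = 10 − 4 − 5 = 1; torsion from ∂_2 factors > 1: none. So H_1 = Z.
H_2: b_2 = 5 − 5 − 0 = 0; torsion from ∂_3 factors > 1: none. So H_2 = 0.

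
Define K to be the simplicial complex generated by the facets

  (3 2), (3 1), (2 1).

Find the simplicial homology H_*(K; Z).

Take the total order 1 < 2 < 3 on the vertex set. Then K (dimension 1) consists of the simplices:

  0-simplices (3): [1], [2], [3]
  1-simplices (3): [1,2], [1,3], [2,3]

so the chain groups are C_0 ≅ Z^3, C_1 ≅ Z^3.

∂_1: C_1 → C_0 sends each edge [p,q] (with p < q) to q − p. For instance
  ∂[2,3] = [3] − [2].
The 3×3 boundary matrix has rank 2 and Smith normal form diag(1,1).

Computing H_k = (kernel of ∂_k) / (image of ∂_{k+1}):

  H_0: rank C_0 − rank ∂_1 = 3 − 2 = 1, and the invariant factors of ∂_1 are all 1, so H_0 = Z.
  H_1: rank ker ∂_1 − rank ∂_2 = (3 − 2) − 0 = 1, and there is no ∂_2, so H_1 = Z.

As a check, the Euler characteristic is 3 − 3 = 0, which agrees with 1 − 1 = 0.
(K is a triangulation of the circle S^1.)

H_0 ≅ Z,  H_1 ≅ Z.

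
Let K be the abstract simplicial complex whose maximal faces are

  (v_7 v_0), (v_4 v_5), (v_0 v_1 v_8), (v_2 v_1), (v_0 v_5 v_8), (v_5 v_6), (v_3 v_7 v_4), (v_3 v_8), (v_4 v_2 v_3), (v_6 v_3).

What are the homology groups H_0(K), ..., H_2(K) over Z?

H_0 ≅ Z,  H_1 ≅ Z^4,  H_2 = 0.

Order the vertices as v_0 < v_1 < v_2 < v_3 < v_4 < v_5 < v_6 < v_7 < v_8. Listing each simplex with vertices in this order, K has dimension 2 with simplices:

  0-simplices (9): [v_0], [v_1], [v_2], [v_3], [v_4], [v_5], [v_6], [v_7], [v_8]
  1-simplices (16): (16 of them)
  2-simplices (4): [v_0,v_1,v_8], [v_0,v_5,v_8], [v_2,v_3,v_4], [v_3,v_4,v_7]

so the chain groups are C_0 ≅ Z^9, C_1 ≅ Z^16, C_2 ≅ Z^4.

Boundary ∂_1: C_1 → C_0 sends each edge [p,q] (with p < q) to q − p. For instance
  ∂[v_3,v_6] = [v_6] − [v_3].
The 9×16 boundary matrix has rank 8 and Smith normal form diag(1,1,1,1,1,1,1,1).

Boundary ∂_2: C_2 → C_1 sends each 2-simplex [p,q,r] to [q,r] − [p,r] + [p,q]. For instance
  ∂[v_0,v_5,v_8] = [v_5,v_8] − [v_0,v_8] + [v_0,v_5],
  ∂[v_3,v_4,v_7] = [v_4,v_7] − [v_3,v_7] + [v_3,v_4].
This gives a 16×4 integer matrix of rank 4; reducing to Smith normal form yields diagonal entries (1,1,1,1).

From H_k ≅ ker(∂_k) / im(∂_{k+1}) we obtain:

  H_0: rank C_0 − rank ∂_1 = 9 − 8 = 1, and the invariant factors of ∂_1 are all 1, so H_0 = Z.
  H_1: rank ker ∂_1 − rank ∂_2 = (16 − 8) − 4 = 4, and the invariant factors of ∂_2 are all 1, so H_1 = Z^4.
  H_2: rank ker ∂_2 − rank ∂_3 = (4 − 4) − 0 = 0, and there is no ∂_3, so H_2 = 0.

As a check, the Euler characteristic is 9 − 16 + 4 = -3, which agrees with 1 − 4 + 0 = -3.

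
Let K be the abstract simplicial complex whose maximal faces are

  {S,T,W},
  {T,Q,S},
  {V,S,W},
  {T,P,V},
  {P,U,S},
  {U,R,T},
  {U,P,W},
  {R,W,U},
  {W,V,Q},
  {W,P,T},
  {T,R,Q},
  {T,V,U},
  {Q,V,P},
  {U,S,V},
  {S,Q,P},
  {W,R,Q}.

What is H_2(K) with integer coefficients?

Fix the vertex order P < Q < R < S < T < U < V < W and write every simplex with vertices in increasing order. Then dim K = 2 and the simplices of K are:

  0-simplices (8): P, Q, R, S, T, U, V, W
  1-simplices (24): PQ, PS, PT, PU, PV, PW, QR, QS, QT, QV, QW, RT, RU, RW, ST, SU, SV, SW, TU, TV, TW, UV, UW, VW
  2-simplices (16): PQS, PQV, PSU, PTV, PTW, PUW, QRT, QRW, QST, QVW, RTU, RUW, STW, SUV, SVW, TUV

giving chain groups C_0 ≅ Z^8, C_1 ≅ Z^24, C_2 ≅ Z^16.

∂_1: C_1 → C_0 sends each edge [p,q] (with p < q) to q − p. For instance
  ∂QW = W − Q.
This gives a 8×24 integer matrix of rank 7; reducing to Smith normal form yields diagonal entries (1,1,1,1,1,1,1).

∂_2: C_2 → C_1 maps a triangle to the signed sum of its edges. For instance
  ∂SUV = UV − SV + SU,
  ∂SVW = VW − SW + SV.
The 24×16 boundary matrix has rank 15 and Smith normal form diag(1,1,1,1,1,1,1,1,1,1,1,1,1,1,1).

From H_k ≅ ker(∂_k) / im(∂_{k+1}) we obtain:

  H_2: rank ker ∂_2 − rank ∂_3 = (16 − 15) − 0 = 1, and there is no ∂_3, so H_2 ≅ Z.

H_2 = Z.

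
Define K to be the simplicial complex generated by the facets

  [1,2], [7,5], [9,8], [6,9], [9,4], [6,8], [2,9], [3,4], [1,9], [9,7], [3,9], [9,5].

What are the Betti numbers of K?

b_0 = 1, b_1 = 4.

Take the total order 1 < 2 < 3 < 4 < 5 < 6 < 7 < 8 < 9 on the vertex set. Then K (dimension 1) consists of the simplices:

  0-simplices (9): [1], [2], [3], [4], [5], [6], [7], [8], [9]
  1-simplices (12): [1,2], [1,9], [2,9], [3,4], [3,9], [4,9], [5,7], [5,9], [6,8], [6,9], [7,9], [8,9]

so the chain groups are C_0 ≅ Z^9, C_1 ≅ Z^12.

The boundary map ∂_1: C_1 → C_0 is given by ∂[p,q] = [q] − [p]. For instance
  ∂[2,9] = [9] − [2].
As a 9×12 matrix over Z this has rank 8, with invariant factors (1,1,1,1,1,1,1,1).

From H_k ≅ ker(∂_k) / im(∂_{k+1}) we obtain:

  H_0: rank C_0 − rank ∂_1 = 9 − 8 = 1, and the invariant factors of ∂_1 are all 1, so H_0 ≅ Z.
  H_1: rank ker ∂_1 − rank ∂_2 = (12 − 8) − 0 = 4, and there is no ∂_2, so H_1 ≅ Z^4.

As a check, the Euler characteristic is 9 − 12 = -3, which agrees with 1 − 4 = -3.

Hence the Betti numbers are b_0 = 1, b_1 = 4.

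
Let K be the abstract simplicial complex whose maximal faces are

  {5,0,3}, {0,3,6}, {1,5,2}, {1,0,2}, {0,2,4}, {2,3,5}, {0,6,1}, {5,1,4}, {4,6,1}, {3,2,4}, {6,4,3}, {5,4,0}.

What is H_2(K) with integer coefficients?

H_2 ≅ 0.

K has 7 vertices, 18 edges, 12 triangles.
rank ∂_2 = 12, rank ∂_3 = 0 ⇒ b_2 = 12 − 12 − 0 = 0. So H_2 = 0.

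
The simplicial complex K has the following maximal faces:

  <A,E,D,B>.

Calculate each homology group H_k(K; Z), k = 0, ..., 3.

We work with the vertex ordering A < B < D < E. The simplices of K, each written with vertices in increasing order, are:

  0-simplices (4): A, B, D, E
  1-simplices (6): AB, AD, AE, BD, BE, DE
  2-simplices (4): ABD, ABE, ADE, BDE
  3-simplices (1): ABDE

so the chain groups are C_0 ≅ Z^4, C_1 ≅ Z^6, C_2 ≅ Z^4, C_3 ≅ Z^1.

The boundary map ∂_1: C_1 → C_0 maps an edge to its endpoints' difference, ∂[p,q] = q − p. For instance
  ∂AE = E − A.
As a 4×6 matrix over Z this has rank 3, with invariant factors (1,1,1).

Boundary ∂_2: C_2 → C_1 sends each 2-simplex [p,q,r] to [q,r] − [p,r] + [p,q]. For instance
  ∂BDE = DE − BE + BD,
  ∂ABE = BE − AE + AB.
The resulting 6×4 matrix has rank 3, and its Smith normal form has invariant factors (1,1,1).

Boundary ∂_3: C_3 → C_2 sends each 3-simplex σ to the alternating sum Σ_i (−1)^i (σ with its i-th vertex removed). For instance
  ∂ABDE = BDE − ADE + ABE − ABD.
As a 4×1 matrix over Z this has rank 1, with invariant factors (1).

From H_k ≅ ker(∂_k) / im(∂_{k+1}) we obtain:

  H_0: rank C_0 − rank ∂_1 = 4 − 3 = 1, and the invariant factors of ∂_1 are all 1, so H_0 ≅ Z.
  H_1: rank ker ∂_1 − rank ∂_2 = (6 − 3) − 3 = 0, and the invariant factors of ∂_2 are all 1, so H_1 ≅ 0.
  H_2: rank ker ∂_2 − rank ∂_3 = (4 − 3) − 1 = 0, and the invariant factors of ∂_3 are all 1, so H_2 ≅ 0.
  H_3: rank ker ∂_3 − rank ∂_4 = (1 − 1) − 0 = 0, and there is no ∂_4, so H_3 ≅ 0.

(K is a triangulation of the 3-simplex.)

H_0 ≅ Z,  H_1 = 0,  H_2 = 0,  H_3 = 0.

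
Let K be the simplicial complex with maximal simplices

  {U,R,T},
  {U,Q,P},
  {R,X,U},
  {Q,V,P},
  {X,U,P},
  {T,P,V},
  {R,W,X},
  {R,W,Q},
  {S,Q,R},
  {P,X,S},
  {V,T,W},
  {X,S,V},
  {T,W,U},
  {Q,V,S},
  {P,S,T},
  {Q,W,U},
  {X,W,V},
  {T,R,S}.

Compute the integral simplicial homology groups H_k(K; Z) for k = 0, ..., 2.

H_0 ≅ Z,  H_1 ≅ Z ⊕ Z/2,  H_2 = 0.

We work with the vertex ordering P < Q < R < S < T < U < V < W < X. The simplices of K, each written with vertices in increasing order, are:

  0-simplices (9): P, Q, R, S, T, U, V, W, X
  1-simplices (27): PQ, PS, PT, PU, PV, PX, QR, QS, QU, QV, QW, RS, RT, RU, RW, RX, ST, SV, SX, TU, TV, TW, UW, UX, VW, VX, WX
  2-simplices (18): PQU, PQV, PST, PSX, PTV, PUX, QRS, QRW, QSV, QUW, RST, RTU, RUX, RWX, SVX, TUW, TVW, VWX

Hence C_0 ≅ Z^9, C_1 ≅ Z^27, C_2 ≅ Z^18.

The boundary map ∂_1: C_1 → C_0 sends each edge [p,q] (with p < q) to q − p. For instance
  ∂UX = X − U.
As a 9×27 matrix over Z this has rank 8, with invariant factors (1,1,1,1,1,1,1,1).

The boundary map ∂_2: C_2 → C_1 maps a triangle to the signed sum of its edges. For instance
  ∂VWX = WX − VX + VW,
  ∂PSX = SX − PX + PS.
As a 27×18 matrix over Z this has rank 18, with invariant factors (1,1,1,1,1,1,1,1,1,1,1,1,1,1,1,1,1,2).

From H_k ≅ ker(∂_k) / im(∂_{k+1}) we obtain:

  H_0: rank C_0 − rank ∂_1 = 9 − 8 = 1, and the invariant factors of ∂_1 are all 1, so H_0 ≅ Z.
  H_1: rank ker ∂_1 − rank ∂_2 = (27 − 8) − 18 = 1, and ∂_2 has invariant factor 2 > 1, so H_1 ≅ Z ⊕ Z/2.
  H_2: rank ker ∂_2 − rank ∂_3 = (18 − 18) − 0 = 0, and there is no ∂_3, so H_2 ≅ 0.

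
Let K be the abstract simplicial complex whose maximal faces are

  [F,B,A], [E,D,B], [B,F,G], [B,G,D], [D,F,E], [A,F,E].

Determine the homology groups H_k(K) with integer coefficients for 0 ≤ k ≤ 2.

Take the total order A < B < D < E < F < G on the vertex set. Then K (dimension 2) consists of the simplices:

  0-simplices (6): A, B, D, E, F, G
  1-simplices (12): AB, AE, AF, BD, BE, BF, BG, DE, DF, DG, EF, FG
  2-simplices (6): ABF, AEF, BDE, BDG, BFG, DEF

Hence C_0 ≅ Z^6, C_1 ≅ Z^12, C_2 ≅ Z^6.

Boundary ∂_1: C_1 → C_0 sends each edge [p,q] (with p < q) to q − p.
The resulting 6×12 matrix has rank 5, and its Smith normal form has invariant factors (1,1,1,1,1).

Boundary ∂_2: C_2 → C_1 maps a triangle to the signed sum of its edges. For instance
  ∂DEF = EF − DF + DE,
  ∂BDG = DG − BG + BD.
As a 12×6 matrix over Z this has rank 6, with invariant factors (1,1,1,1,1,1).

Now H_k = ker ∂_k / im ∂_{k+1}, so:

  H_0: rank C_0 − rank ∂_1 = 6 − 5 = 1, and the invariant factors of ∂_1 are all 1, so H_0 ≅ Z.
  H_1: rank ker ∂_1 − rank ∂_2 = (12 − 5) − 6 = 1, and the invariant factors of ∂_2 are all 1, so H_1 ≅ Z.
  H_2: rank ker ∂_2 − rank ∂_3 = (6 − 6) − 0 = 0, and there is no ∂_3, so H_2 ≅ 0.

As a check, the Euler characteristic is 6 − 12 + 6 = 0, which agrees with 1 − 1 + 0 = 0.

H_0 ≅ Z,  H_1 ≅ Z,  H_2 = 0.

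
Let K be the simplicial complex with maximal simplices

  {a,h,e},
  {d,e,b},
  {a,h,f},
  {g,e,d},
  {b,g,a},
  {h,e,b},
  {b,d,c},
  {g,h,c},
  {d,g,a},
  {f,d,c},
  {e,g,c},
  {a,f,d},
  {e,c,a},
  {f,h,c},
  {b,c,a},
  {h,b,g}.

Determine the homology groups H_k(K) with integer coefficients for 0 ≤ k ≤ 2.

H_0 ≅ Z,  H_1 ≅ Z^2,  H_2 ≅ Z.

K has 8 vertices, 24 edges, 16 triangles.
rank ∂_0 = 0, rank ∂_1 = 7 ⇒ b_0 = 8 − 0 − 7 = 1; all invariant factors of ∂_1 are 1 so no torsion. So H_0 ≅ Z.
rank ∂_1 = 7, rank ∂_2 = 15 ⇒ b_1 = 24 − 7 − 15 = 2; all invariant factors of ∂_2 are 1 so no torsion. So H_1 ≅ Z^2.
rank ∂_2 = 15, rank ∂_3 = 0 ⇒ b_2 = 16 − 15 − 0 = 1. So H_2 ≅ Z.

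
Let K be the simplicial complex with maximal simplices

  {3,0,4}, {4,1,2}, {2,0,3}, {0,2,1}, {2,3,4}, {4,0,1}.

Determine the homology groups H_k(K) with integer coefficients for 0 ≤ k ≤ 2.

Fix the vertex order 0 < 1 < 2 < 3 < 4 and write every simplex with vertices in increasing order. Then dim K = 2 and the simplices of K are:

  0-simplices (5): [0], [1], [2], [3], [4]
  1-simplices (9): [0,1], [0,2], [0,3], [0,4], [1,2], [1,4], [2,3], [2,4], [3,4]
  2-simplices (6): [0,1,2], [0,1,4], [0,2,3], [0,3,4], [1,2,4], [2,3,4]

so the chain groups are C_0 ≅ Z^5, C_1 ≅ Z^9, C_2 ≅ Z^6.

Boundary ∂_1: C_1 → C_0 is given by ∂[p,q] = [q] − [p]. For instance
  ∂[1,4] = [4] − [1].
The resulting 5×9 matrix has rank 4, and its Smith normal form has invariant factors (1,1,1,1).

The boundary map ∂_2: C_2 → C_1 maps a triangle to the signed sum of its edges. For instance
  ∂[0,1,2] = [1,2] − [0,2] + [0,1],
  ∂[0,2,3] = [2,3] − [0,3] + [0,2].
The resulting 9×6 matrix has rank 5, and its Smith normal form has invariant factors (1,1,1,1,1).

Computing H_k = (kernel of ∂_k) / (image of ∂_{k+1}):

  H_0: rank C_0 − rank ∂_1 = 5 − 4 = 1, and the invariant factors of ∂_1 are all 1, so H_0 = Z.
  H_1: rank ker ∂_1 − rank ∂_2 = (9 − 4) − 5 = 0, and the invariant factors of ∂_2 are all 1, so H_1 = 0.
  H_2: rank ker ∂_2 − rank ∂_3 = (6 − 5) − 0 = 1, and there is no ∂_3, so H_2 = Z.

(K is a triangulation of the 2-sphere S^2.)

H_0 ≅ Z,  H_1 = 0,  H_2 ≅ Z.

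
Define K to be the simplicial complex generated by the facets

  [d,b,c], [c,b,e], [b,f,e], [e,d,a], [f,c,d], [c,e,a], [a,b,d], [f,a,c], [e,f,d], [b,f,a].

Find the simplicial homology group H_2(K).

H_2 ≅ 0.

Order the vertices as a < b < c < d < e < f. Listing each simplex with vertices in this order, K has dimension 2 with simplices:

  0-simplices (6): a, b, c, d, e, f
  1-simplices (15): ab, ac, ad, ae, af, bc, bd, be, bf, cd, ce, cf, de, df, ef
  2-simplices (10): abd, abf, ace, acf, ade, bcd, bce, bef, cdf, def

Hence C_0 ≅ Z^6, C_1 ≅ Z^15, C_2 ≅ Z^10.

∂_1: C_1 → C_0 maps an edge to its endpoints' difference, ∂[p,q] = q − p. For instance
  ∂df = f − d.
This gives a 6×15 integer matrix of rank 5; reducing to Smith normal form yields diagonal entries (1,1,1,1,1).

∂_2: C_2 → C_1 acts by ∂[p,q,r] = [q,r] − [p,r] + [p,q]. For instance
  ∂def = ef − df + de,
  ∂ade = de − ae + ad.
As a 15×10 matrix over Z this has rank 10, with invariant factors (1,1,1,1,1,1,1,1,1,2).

Reading off H_k = ker ∂_k / im ∂_{k+1}:

  H_2: rank ker ∂_2 − rank ∂_3 = (10 − 10) − 0 = 0, and there is no ∂_3, so H_2 ≅ 0.

(K is a triangulation of the real projective plane RP^2.)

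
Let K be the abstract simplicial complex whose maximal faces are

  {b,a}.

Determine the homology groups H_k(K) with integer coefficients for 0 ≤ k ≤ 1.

We work with the vertex ordering a < b. The simplices of K, each written with vertices in increasing order, are:

  0-simplices (2): a, b
  1-simplices (1): ab

Hence C_0 ≅ Z^2, C_1 ≅ Z^1.

∂_1: C_1 → C_0 maps an edge to its endpoints' difference, ∂[p,q] = q − p.
As a 2×1 matrix over Z this has rank 1, with invariant factors (1).

From H_k ≅ ker(∂_k) / im(∂_{k+1}) we obtain:

  H_0: rank C_0 − rank ∂_1 = 2 − 1 = 1, and the invariant factors of ∂_1 are all 1, so H_0 = Z.
  H_1: rank ker ∂_1 − rank ∂_2 = (1 − 1) − 0 = 0, and there is no ∂_2, so H_1 = 0.

H_0 = Z,  H_1 = 0.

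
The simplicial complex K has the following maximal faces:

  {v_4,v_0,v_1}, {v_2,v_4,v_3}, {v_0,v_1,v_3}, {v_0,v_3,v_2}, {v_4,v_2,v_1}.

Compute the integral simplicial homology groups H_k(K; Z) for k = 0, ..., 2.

H_0 = Z,  H_1 = Z,  H_2 = 0.

We work with the vertex ordering v_0 < v_1 < v_2 < v_3 < v_4. The simplices of K, each written with vertices in increasing order, are:

  0-simplices (5): [v_0], [v_1], [v_2], [v_3], [v_4]
  1-simplices (10): [v_0,v_1], [v_0,v_2], [v_0,v_3], [v_0,v_4], [v_1,v_2], [v_1,v_3], [v_1,v_4], [v_2,v_3], [v_2,v_4], [v_3,v_4]
  2-simplices (5): [v_0,v_1,v_3], [v_0,v_1,v_4], [v_0,v_2,v_3], [v_1,v_2,v_4], [v_2,v_3,v_4]

giving chain groups C_0 ≅ Z^5, C_1 ≅ Z^10, C_2 ≅ Z^5.

The boundary map ∂_1: C_1 → C_0 sends each edge [p,q] (with p < q) to q − p.
The resulting 5×10 matrix has rank 4, and its Smith normal form has invariant factors (1,1,1,1).

The boundary map ∂_2: C_2 → C_1 maps a triangle to the signed sum of its edges. For instance
  ∂[v_0,v_1,v_4] = [v_1,v_4] − [v_0,v_4] + [v_0,v_1],
  ∂[v_1,v_2,v_4] = [v_2,v_4] − [v_1,v_4] + [v_1,v_2].
This gives a 10×5 integer matrix of rank 5; reducing to Smith normal form yields diagonal entries (1,1,1,1,1).

Reading off H_k = ker ∂_k / im ∂_{k+1}:

  H_0: rank C_0 − rank ∂_1 = 5 − 4 = 1, and the invariant factors of ∂_1 are all 1, so H_0 ≅ Z.
  H_1: rank ker ∂_1 − rank ∂_2 = (10 − 4) − 5 = 1, and the invariant factors of ∂_2 are all 1, so H_1 ≅ Z.
  H_2: rank ker ∂_2 − rank ∂_3 = (5 − 5) − 0 = 0, and there is no ∂_3, so H_2 ≅ 0.

(K is a triangulation of the Möbius band.)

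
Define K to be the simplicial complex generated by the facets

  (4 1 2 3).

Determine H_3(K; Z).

Take the total order 1 < 2 < 3 < 4 on the vertex set. Then K (dimension 3) consists of the simplices:

  0-simplices (4): [1], [2], [3], [4]
  1-simplices (6): [1,2], [1,3], [1,4], [2,3], [2,4], [3,4]
  2-simplices (4): [1,2,3], [1,2,4], [1,3,4], [2,3,4]
  3-simplices (1): [1,2,3,4]

giving chain groups C_0 ≅ Z^4, C_1 ≅ Z^6, C_2 ≅ Z^4, C_3 ≅ Z^1.

∂_1: C_1 → C_0 is given by ∂[p,q] = [q] − [p]. For instance
  ∂[1,2] = [2] − [1].
As a 4×6 matrix over Z this has rank 3, with invariant factors (1,1,1).

Boundary ∂_2: C_2 → C_1 acts by ∂[p,q,r] = [q,r] − [p,r] + [p,q]. For instance
  ∂[1,2,3] = [2,3] − [1,3] + [1,2],
  ∂[1,3,4] = [3,4] − [1,4] + [1,3].
The resulting 6×4 matrix has rank 3, and its Smith normal form has invariant factors (1,1,1).

The boundary map ∂_3: C_3 → C_2 sends each 3-simplex σ to the alternating sum Σ_i (−1)^i (σ with its i-th vertex removed). For instance
  ∂[1,2,3,4] = [2,3,4] − [1,3,4] + [1,2,4] − [1,2,3].
This gives a 4×1 integer matrix of rank 1; reducing to Smith normal form yields diagonal entries (1).

From H_k ≅ ker(∂_k) / im(∂_{k+1}) we obtain:

  H_3: rank ker ∂_3 − rank ∂_4 = (1 − 1) − 0 = 0, and there is no ∂_4, so H_3 ≅ 0.

H_3 = 0.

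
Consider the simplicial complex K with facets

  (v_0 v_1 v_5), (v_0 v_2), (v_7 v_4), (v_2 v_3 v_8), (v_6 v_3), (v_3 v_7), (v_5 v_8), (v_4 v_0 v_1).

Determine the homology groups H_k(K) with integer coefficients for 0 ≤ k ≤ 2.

H_0 ≅ Z,  H_1 ≅ Z^2,  H_2 = 0.

Fix the vertex order v_0 < v_1 < v_2 < v_3 < v_4 < v_5 < v_6 < v_7 < v_8 and write every simplex with vertices in increasing order. Then dim K = 2 and the simplices of K are:

  0-simplices (9): [v_0], [v_1], [v_2], [v_3], [v_4], [v_5], [v_6], [v_7], [v_8]
  1-simplices (13): [v_0,v_1], [v_0,v_2], [v_0,v_4], [v_0,v_5], [v_1,v_4], [v_1,v_5], [v_2,v_3], [v_2,v_8], [v_3,v_6], [v_3,v_7], [v_3,v_8], [v_4,v_7], [v_5,v_8]
  2-simplices (3): [v_0,v_1,v_4], [v_0,v_1,v_5], [v_2,v_3,v_8]

so the chain groups are C_0 ≅ Z^9, C_1 ≅ Z^13, C_2 ≅ Z^3.

∂_1: C_1 → C_0 sends each edge [p,q] (with p < q) to q − p. For instance
  ∂[v_0,v_1] = [v_1] − [v_0].
As a 9×13 matrix over Z this has rank 8, with invariant factors (1,1,1,1,1,1,1,1).

Boundary ∂_2: C_2 → C_1 sends each 2-simplex [p,q,r] to [q,r] − [p,r] + [p,q]. For instance
  ∂[v_0,v_1,v_4] = [v_1,v_4] − [v_0,v_4] + [v_0,v_1],
  ∂[v_2,v_3,v_8] = [v_3,v_8] − [v_2,v_8] + [v_2,v_3].
As a 13×3 matrix over Z this has rank 3, with invariant factors (1,1,1).

From H_k ≅ ker(∂_k) / im(∂_{k+1}) we obtain:

  H_0: rank C_0 − rank ∂_1 = 9 − 8 = 1, and the invariant factors of ∂_1 are all 1, so H_0 = Z.
  H_1: rank ker ∂_1 − rank ∂_2 = (13 − 8) − 3 = 2, and the invariant factors of ∂_2 are all 1, so H_1 = Z^2.
  H_2: rank ker ∂_2 − rank ∂_3 = (3 − 3) − 0 = 0, and there is no ∂_3, so H_2 = 0.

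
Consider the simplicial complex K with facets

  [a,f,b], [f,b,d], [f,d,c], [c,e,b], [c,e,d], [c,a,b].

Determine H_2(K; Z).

H_2 = 0.

K has 6 vertices, 12 edges, 6 triangles.
rank ∂_2 = 6, rank ∂_3 = 0 ⇒ b_2 = 6 − 6 − 0 = 0. So H_2 = 0.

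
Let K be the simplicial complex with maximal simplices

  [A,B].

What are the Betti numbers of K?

Fix the vertex order A < B and write every simplex with vertices in increasing order. Then dim K = 1 and the simplices of K are:

  0-simplices (2): A, B
  1-simplices (1): AB

so the chain groups are C_0 ≅ Z^2, C_1 ≅ Z^1.

Boundary ∂_1: C_1 → C_0 maps an edge to its endpoints' difference, ∂[p,q] = q − p. For instance
  ∂AB = B − A.
The 2×1 boundary matrix has rank 1 and Smith normal form diag(1).

Reading off H_k = ker ∂_k / im ∂_{k+1}:

  H_0: rank C_0 − rank ∂_1 = 2 − 1 = 1, and the invariant factors of ∂_1 are all 1, so H_0 = Z.
  H_1: rank ker ∂_1 − rank ∂_2 = (1 − 1) − 0 = 0, and there is no ∂_2, so H_1 = 0.

As a check, the Euler characteristic is 2 − 1 = 1, which agrees with 1 − 0 = 1.

Hence the Betti numbers are b_0 = 1, b_1 = 0.

b_0 = 1, b_1 = 0.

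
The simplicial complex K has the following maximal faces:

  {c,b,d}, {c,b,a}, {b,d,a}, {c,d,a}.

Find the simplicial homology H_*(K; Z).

We work with the vertex ordering a < b < c < d. The simplices of K, each written with vertices in increasing order, are:

  0-simplices (4): a, b, c, d
  1-simplices (6): ab, ac, ad, bc, bd, cd
  2-simplices (4): abc, abd, acd, bcd

Hence C_0 ≅ Z^4, C_1 ≅ Z^6, C_2 ≅ Z^4.

∂_1: C_1 → C_0 sends each edge [p,q] (with p < q) to q − p. For instance
  ∂cd = d − c.
This gives a 4×6 integer matrix of rank 3; reducing to Smith normal form yields diagonal entries (1,1,1).

∂_2: C_2 → C_1 acts by ∂[p,q,r] = [q,r] − [p,r] + [p,q]. For instance
  ∂acd = cd − ad + ac,
  ∂abd = bd − ad + ab.
This gives a 6×4 integer matrix of rank 3; reducing to Smith normal form yields diagonal entries (1,1,1).

From H_k ≅ ker(∂_k) / im(∂_{k+1}) we obtain:

  H_0: rank C_0 − rank ∂_1 = 4 − 3 = 1, and the invariant factors of ∂_1 are all 1, so H_0 ≅ Z.
  H_1: rank ker ∂_1 − rank ∂_2 = (6 − 3) − 3 = 0, and the invariant factors of ∂_2 are all 1, so H_1 ≅ 0.
  H_2: rank ker ∂_2 − rank ∂_3 = (4 − 3) − 0 = 1, and there is no ∂_3, so H_2 ≅ Z.

H_0 = Z,  H_1 = 0,  H_2 = Z.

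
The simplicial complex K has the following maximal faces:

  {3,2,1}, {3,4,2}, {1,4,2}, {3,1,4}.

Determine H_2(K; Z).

H_2 = Z.

Order the vertices as 1 < 2 < 3 < 4. Listing each simplex with vertices in this order, K has dimension 2 with simplices:

  0-simplices (4): [1], [2], [3], [4]
  1-simplices (6): [1,2], [1,3], [1,4], [2,3], [2,4], [3,4]
  2-simplices (4): [1,2,3], [1,2,4], [1,3,4], [2,3,4]

giving chain groups C_0 ≅ Z^4, C_1 ≅ Z^6, C_2 ≅ Z^4.

The boundary map ∂_1: C_1 → C_0 maps an edge to its endpoints' difference, ∂[p,q] = q − p. For instance
  ∂[1,2] = [2] − [1].
This gives a 4×6 integer matrix of rank 3; reducing to Smith normal form yields diagonal entries (1,1,1).

The boundary map ∂_2: C_2 → C_1 sends each 2-simplex [p,q,r] to [q,r] − [p,r] + [p,q]. For instance
  ∂[1,3,4] = [3,4] − [1,4] + [1,3],
  ∂[1,2,3] = [2,3] − [1,3] + [1,2].
As a 6×4 matrix over Z this has rank 3, with invariant factors (1,1,1).

Now H_k = ker ∂_k / im ∂_{k+1}, so:

  H_2: rank ker ∂_2 − rank ∂_3 = (4 − 3) − 0 = 1, and there is no ∂_3, so H_2 ≅ Z.

(K is a triangulation of the 2-sphere S^2.)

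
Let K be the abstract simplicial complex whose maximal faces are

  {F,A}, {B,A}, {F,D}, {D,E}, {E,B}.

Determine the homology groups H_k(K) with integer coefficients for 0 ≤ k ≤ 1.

Take the total order A < B < D < E < F on the vertex set. Then K (dimension 1) consists of the simplices:

  0-simplices (5): A, B, D, E, F
  1-simplices (5): AB, AF, BE, DE, DF

giving chain groups C_0 ≅ Z^5, C_1 ≅ Z^5.

Boundary ∂_1: C_1 → C_0 sends each edge [p,q] (with p < q) to q − p. For instance
  ∂AF = F − A.
This gives a 5×5 integer matrix of rank 4; reducing to Smith normal form yields diagonal entries (1,1,1,1).

Computing H_k = (kernel of ∂_k) / (image of ∂_{k+1}):

  H_0: rank C_0 − rank ∂_1 = 5 − 4 = 1, and the invariant factors of ∂_1 are all 1, so H_0 ≅ Z.
  H_1: rank ker ∂_1 − rank ∂_2 = (5 − 4) − 0 = 1, and there is no ∂_2, so H_1 ≅ Z.

As a check, the Euler characteristic is 5 − 5 = 0, which agrees with 1 − 1 = 0.

H_0 ≅ Z,  H_1 ≅ Z.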